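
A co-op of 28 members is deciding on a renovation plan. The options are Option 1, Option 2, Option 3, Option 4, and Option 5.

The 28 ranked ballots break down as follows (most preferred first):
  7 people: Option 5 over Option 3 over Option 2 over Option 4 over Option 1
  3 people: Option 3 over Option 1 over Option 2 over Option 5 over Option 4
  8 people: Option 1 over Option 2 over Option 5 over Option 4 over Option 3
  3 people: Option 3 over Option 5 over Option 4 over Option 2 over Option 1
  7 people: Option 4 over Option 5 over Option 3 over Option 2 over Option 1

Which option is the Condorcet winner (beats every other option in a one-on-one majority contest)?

Option 5

Option 5 vs Option 1: 17–11
Option 5 vs Option 2: 17–11
Option 5 vs Option 3: 22–6
Option 5 vs Option 4: 21–7
Option 5 beats every other option.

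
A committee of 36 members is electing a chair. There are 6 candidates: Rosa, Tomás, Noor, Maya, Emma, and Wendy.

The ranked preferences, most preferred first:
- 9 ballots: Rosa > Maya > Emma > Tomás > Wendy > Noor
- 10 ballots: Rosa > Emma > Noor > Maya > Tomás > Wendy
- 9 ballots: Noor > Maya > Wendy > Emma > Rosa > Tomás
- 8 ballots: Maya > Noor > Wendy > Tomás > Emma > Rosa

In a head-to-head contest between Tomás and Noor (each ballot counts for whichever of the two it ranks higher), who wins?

Tomás is ranked above Noor on 9 ballots; Noor above Tomás on 27.

Noor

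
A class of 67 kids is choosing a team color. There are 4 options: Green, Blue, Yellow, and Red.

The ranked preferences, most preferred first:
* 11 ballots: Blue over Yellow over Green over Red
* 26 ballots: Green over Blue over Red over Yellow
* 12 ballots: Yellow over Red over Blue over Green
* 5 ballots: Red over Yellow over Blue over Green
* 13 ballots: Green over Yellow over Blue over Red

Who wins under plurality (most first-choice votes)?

First-place votes: Green 39, Blue 11, Yellow 12, Red 5.

Green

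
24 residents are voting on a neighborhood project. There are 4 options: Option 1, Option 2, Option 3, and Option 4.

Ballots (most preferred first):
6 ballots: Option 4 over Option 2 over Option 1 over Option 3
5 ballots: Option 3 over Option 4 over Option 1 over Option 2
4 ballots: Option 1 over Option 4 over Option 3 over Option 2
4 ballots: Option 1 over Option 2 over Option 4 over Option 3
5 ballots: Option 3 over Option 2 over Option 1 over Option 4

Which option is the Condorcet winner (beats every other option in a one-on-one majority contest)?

Option 1

Option 1 vs Option 2: 13–11
Option 1 vs Option 3: 14–10
Option 1 vs Option 4: 13–11
Option 1 beats every other option.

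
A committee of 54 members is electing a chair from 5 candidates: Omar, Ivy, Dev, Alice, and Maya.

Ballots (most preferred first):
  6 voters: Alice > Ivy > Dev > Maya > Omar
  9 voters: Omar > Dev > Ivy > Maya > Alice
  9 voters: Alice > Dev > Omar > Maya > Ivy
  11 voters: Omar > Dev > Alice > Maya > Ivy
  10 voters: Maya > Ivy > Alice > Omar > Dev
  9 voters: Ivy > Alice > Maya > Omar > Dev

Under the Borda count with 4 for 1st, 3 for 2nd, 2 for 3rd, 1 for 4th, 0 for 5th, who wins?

Omar: 6×0 + 9×4 + 9×2 + 11×4 + 10×1 + 9×1 = 117
Ivy: 6×3 + 9×2 + 9×0 + 11×0 + 10×3 + 9×4 = 102
Dev: 6×2 + 9×3 + 9×3 + 11×3 + 10×0 + 9×0 = 99
Alice: 6×4 + 9×0 + 9×4 + 11×2 + 10×2 + 9×3 = 129
Maya: 6×1 + 9×1 + 9×1 + 11×1 + 10×4 + 9×2 = 93

Alice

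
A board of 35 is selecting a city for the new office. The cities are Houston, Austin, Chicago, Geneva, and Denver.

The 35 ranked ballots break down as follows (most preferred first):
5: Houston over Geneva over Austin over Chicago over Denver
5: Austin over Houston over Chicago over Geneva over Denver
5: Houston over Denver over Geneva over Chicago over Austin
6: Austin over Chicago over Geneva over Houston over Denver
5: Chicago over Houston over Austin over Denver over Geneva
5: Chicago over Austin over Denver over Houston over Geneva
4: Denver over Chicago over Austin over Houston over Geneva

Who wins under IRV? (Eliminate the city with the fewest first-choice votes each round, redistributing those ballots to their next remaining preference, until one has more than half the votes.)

Round 1: Houston 10, Austin 11, Chicago 10, Geneva 0, Denver 4. Geneva eliminated.
Round 2: Houston 10, Austin 11, Chicago 10, Denver 4. Denver eliminated.
Round 3: Houston 10, Austin 11, Chicago 14. Houston eliminated.
Round 4: Austin 16, Chicago 19. Chicago has a majority (≥18).

Chicago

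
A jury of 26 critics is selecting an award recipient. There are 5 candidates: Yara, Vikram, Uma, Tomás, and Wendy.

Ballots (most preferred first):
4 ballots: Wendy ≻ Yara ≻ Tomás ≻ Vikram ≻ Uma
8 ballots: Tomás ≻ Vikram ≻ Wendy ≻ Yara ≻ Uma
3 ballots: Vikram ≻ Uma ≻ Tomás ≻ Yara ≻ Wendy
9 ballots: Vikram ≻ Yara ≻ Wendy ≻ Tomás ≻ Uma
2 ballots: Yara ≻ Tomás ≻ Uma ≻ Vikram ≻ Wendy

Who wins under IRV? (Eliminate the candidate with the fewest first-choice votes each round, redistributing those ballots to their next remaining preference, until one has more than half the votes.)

Tomás

Round 1: Yara 2, Vikram 12, Uma 0, Tomás 8, Wendy 4. Uma eliminated.
Round 2: Yara 2, Vikram 12, Tomás 8, Wendy 4. Yara eliminated.
Round 3: Vikram 12, Tomás 10, Wendy 4. Wendy eliminated.
Round 4: Vikram 12, Tomás 14. Tomás has a majority (≥14).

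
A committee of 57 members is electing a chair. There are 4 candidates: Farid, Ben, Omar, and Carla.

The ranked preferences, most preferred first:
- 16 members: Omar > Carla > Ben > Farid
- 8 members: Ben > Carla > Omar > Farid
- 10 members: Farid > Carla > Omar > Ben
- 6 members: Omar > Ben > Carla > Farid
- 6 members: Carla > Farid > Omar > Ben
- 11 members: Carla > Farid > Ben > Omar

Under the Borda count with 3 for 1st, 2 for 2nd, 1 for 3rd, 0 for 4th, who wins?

Farid: 16×0 + 8×0 + 10×3 + 6×0 + 6×2 + 11×2 = 64
Ben: 16×1 + 8×3 + 10×0 + 6×2 + 6×0 + 11×1 = 63
Omar: 16×3 + 8×1 + 10×1 + 6×3 + 6×1 + 11×0 = 90
Carla: 16×2 + 8×2 + 10×2 + 6×1 + 6×3 + 11×3 = 125

Carla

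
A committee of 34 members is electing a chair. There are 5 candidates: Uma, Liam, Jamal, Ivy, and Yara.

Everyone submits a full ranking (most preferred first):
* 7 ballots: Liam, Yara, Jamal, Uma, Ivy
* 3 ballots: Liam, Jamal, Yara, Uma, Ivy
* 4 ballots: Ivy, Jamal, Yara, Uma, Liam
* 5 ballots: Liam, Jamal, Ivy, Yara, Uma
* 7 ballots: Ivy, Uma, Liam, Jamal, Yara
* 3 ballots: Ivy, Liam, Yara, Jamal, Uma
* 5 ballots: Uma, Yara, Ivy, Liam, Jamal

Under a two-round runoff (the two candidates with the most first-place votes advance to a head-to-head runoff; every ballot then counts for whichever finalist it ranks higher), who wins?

Round 1 first-place votes: Uma 5, Liam 15, Jamal 0, Ivy 14, Yara 0. Liam and Ivy advance.
Runoff: Liam is ranked above Ivy on 15 ballots, Ivy above Liam on 19.

Ivy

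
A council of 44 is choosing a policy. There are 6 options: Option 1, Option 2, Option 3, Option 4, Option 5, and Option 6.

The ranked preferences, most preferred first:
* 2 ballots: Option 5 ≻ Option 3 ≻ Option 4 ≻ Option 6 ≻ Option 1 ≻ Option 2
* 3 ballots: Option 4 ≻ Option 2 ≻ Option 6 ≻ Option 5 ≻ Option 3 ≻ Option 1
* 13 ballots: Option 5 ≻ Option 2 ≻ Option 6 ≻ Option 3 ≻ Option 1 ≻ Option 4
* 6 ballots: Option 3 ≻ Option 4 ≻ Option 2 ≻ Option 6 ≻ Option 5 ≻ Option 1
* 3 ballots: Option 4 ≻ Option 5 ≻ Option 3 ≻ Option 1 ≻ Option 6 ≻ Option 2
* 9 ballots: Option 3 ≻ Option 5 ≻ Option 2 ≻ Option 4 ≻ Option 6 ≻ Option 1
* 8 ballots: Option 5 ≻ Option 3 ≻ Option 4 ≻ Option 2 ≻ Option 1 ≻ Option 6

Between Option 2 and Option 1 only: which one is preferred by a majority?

Option 2 is ranked above Option 1 on 39 ballots; Option 1 above Option 2 on 5.

Option 2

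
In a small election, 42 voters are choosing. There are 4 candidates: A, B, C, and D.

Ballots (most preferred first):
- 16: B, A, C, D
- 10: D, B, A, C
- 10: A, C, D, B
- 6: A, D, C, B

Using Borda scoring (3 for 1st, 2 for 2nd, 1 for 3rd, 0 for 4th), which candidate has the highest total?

A

A: 16×2 + 10×1 + 10×3 + 6×3 = 90
B: 16×3 + 10×2 + 10×0 + 6×0 = 68
C: 16×1 + 10×0 + 10×2 + 6×1 = 42
D: 16×0 + 10×3 + 10×1 + 6×2 = 52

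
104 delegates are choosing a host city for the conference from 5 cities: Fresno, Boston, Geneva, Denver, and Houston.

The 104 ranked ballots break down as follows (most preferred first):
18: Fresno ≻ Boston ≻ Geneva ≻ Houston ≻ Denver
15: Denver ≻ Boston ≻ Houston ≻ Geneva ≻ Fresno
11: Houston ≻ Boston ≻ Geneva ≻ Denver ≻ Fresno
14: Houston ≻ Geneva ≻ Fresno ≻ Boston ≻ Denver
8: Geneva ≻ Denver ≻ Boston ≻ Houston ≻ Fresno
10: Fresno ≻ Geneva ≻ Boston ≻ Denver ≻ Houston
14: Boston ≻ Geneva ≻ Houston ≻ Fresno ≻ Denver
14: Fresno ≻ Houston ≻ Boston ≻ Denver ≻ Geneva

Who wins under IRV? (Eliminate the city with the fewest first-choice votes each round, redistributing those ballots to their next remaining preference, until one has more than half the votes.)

Houston

Round 1: Fresno 42, Boston 14, Geneva 8, Denver 15, Houston 25. Geneva eliminated.
Round 2: Fresno 42, Boston 14, Denver 23, Houston 25. Boston eliminated.
Round 3: Fresno 42, Denver 23, Houston 39. Denver eliminated.
Round 4: Fresno 42, Houston 62. Houston has a majority (≥53).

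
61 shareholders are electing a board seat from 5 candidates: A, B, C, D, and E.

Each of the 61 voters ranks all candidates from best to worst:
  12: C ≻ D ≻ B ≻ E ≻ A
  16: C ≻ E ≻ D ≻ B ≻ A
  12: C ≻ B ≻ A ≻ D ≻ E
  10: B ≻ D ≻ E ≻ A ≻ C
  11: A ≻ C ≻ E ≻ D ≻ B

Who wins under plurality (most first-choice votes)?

C

First-place votes: A 11, B 10, C 40, D 0, E 0.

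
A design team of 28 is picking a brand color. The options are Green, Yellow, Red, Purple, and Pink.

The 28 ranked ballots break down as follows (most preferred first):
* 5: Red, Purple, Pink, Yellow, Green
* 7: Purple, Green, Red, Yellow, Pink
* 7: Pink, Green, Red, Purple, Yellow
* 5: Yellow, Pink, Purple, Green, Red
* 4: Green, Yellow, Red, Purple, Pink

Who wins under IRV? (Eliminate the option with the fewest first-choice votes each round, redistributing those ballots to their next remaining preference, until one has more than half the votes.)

Purple

Round 1: Green 4, Yellow 5, Red 5, Purple 7, Pink 7. Green eliminated.
Round 2: Yellow 9, Red 5, Purple 7, Pink 7. Red eliminated.
Round 3: Yellow 9, Purple 12, Pink 7. Pink eliminated.
Round 4: Yellow 9, Purple 19. Purple has a majority (≥15).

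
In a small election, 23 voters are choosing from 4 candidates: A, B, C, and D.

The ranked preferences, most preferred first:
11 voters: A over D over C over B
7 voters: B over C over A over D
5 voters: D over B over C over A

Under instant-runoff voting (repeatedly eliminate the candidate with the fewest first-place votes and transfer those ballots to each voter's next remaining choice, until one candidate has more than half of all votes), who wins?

B

Round 1: A 11, B 7, C 0, D 5. C eliminated.
Round 2: A 11, B 7, D 5. D eliminated.
Round 3: A 11, B 12. B has a majority (≥12).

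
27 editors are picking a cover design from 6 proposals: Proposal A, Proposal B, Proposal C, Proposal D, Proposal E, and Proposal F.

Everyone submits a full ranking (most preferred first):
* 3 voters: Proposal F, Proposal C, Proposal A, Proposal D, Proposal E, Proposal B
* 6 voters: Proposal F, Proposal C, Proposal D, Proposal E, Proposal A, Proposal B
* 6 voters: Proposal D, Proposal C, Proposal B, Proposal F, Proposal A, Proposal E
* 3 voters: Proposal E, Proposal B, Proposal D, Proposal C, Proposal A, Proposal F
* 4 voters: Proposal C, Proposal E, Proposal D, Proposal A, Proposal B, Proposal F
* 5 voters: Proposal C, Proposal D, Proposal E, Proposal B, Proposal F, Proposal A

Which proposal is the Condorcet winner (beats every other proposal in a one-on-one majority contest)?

Proposal C vs Proposal A: 27–0
Proposal C vs Proposal B: 24–3
Proposal C vs Proposal D: 18–9
Proposal C vs Proposal E: 24–3
Proposal C vs Proposal F: 18–9
Proposal C beats every other proposal.

Proposal C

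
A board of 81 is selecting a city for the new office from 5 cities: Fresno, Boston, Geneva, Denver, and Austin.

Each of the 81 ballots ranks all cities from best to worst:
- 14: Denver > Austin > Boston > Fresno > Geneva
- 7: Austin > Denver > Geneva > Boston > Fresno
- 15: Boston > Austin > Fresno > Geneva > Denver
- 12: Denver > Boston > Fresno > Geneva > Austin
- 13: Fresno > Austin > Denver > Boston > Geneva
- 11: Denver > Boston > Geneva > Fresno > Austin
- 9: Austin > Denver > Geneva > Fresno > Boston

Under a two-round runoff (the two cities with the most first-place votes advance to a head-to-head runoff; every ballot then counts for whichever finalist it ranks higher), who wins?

Austin

Round 1 first-place votes: Fresno 13, Boston 15, Geneva 0, Denver 37, Austin 16. Denver and Austin advance.
Runoff: Denver is ranked above Austin on 37 ballots, Austin above Denver on 44.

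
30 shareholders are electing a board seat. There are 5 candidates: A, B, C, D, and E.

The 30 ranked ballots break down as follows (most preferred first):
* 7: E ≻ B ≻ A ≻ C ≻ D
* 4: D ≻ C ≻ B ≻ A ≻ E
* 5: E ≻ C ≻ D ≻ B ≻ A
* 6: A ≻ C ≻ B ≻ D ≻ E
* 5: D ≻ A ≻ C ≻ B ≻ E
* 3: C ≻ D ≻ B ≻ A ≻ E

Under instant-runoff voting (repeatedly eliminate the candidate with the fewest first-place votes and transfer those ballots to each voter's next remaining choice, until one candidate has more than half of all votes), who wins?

Round 1: A 6, B 0, C 3, D 9, E 12. B eliminated.
Round 2: A 6, C 3, D 9, E 12. C eliminated.
Round 3: A 6, D 12, E 12. A eliminated.
Round 4: D 18, E 12. D has a majority (≥16).

D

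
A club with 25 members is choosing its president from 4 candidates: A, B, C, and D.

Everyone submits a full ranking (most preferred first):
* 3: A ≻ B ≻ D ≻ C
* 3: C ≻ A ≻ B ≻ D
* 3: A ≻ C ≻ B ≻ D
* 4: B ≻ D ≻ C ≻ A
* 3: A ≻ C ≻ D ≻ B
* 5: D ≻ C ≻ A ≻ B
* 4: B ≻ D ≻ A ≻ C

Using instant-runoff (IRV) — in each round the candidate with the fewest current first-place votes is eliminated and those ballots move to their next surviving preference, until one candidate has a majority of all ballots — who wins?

A

Round 1: A 9, B 8, C 3, D 5. C eliminated.
Round 2: A 12, B 8, D 5. D eliminated.
Round 3: A 17, B 8. A has a majority (≥13).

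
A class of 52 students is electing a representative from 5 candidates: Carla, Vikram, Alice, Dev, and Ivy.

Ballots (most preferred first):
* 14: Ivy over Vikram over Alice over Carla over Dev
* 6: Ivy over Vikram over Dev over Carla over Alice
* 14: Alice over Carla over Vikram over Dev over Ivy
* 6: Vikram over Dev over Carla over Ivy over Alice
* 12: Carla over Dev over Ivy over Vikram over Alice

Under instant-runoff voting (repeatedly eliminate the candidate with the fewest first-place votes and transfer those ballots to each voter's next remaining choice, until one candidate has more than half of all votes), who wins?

Carla

Round 1: Carla 12, Vikram 6, Alice 14, Dev 0, Ivy 20. Dev eliminated.
Round 2: Carla 12, Vikram 6, Alice 14, Ivy 20. Vikram eliminated.
Round 3: Carla 18, Alice 14, Ivy 20. Alice eliminated.
Round 4: Carla 32, Ivy 20. Carla has a majority (≥27).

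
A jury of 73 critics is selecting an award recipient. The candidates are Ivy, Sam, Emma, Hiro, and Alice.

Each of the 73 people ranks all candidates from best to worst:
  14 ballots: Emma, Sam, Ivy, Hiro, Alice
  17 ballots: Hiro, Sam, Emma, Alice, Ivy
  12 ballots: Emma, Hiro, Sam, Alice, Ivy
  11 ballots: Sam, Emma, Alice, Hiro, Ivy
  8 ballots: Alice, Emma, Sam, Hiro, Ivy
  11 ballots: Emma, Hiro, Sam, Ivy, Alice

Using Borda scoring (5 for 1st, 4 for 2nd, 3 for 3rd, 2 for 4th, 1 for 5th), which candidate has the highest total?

Ivy: 14×3 + 17×1 + 12×1 + 11×1 + 8×1 + 11×2 = 112
Sam: 14×4 + 17×4 + 12×3 + 11×5 + 8×3 + 11×3 = 272
Emma: 14×5 + 17×3 + 12×5 + 11×4 + 8×4 + 11×5 = 312
Hiro: 14×2 + 17×5 + 12×4 + 11×2 + 8×2 + 11×4 = 243
Alice: 14×1 + 17×2 + 12×2 + 11×3 + 8×5 + 11×1 = 156

Emma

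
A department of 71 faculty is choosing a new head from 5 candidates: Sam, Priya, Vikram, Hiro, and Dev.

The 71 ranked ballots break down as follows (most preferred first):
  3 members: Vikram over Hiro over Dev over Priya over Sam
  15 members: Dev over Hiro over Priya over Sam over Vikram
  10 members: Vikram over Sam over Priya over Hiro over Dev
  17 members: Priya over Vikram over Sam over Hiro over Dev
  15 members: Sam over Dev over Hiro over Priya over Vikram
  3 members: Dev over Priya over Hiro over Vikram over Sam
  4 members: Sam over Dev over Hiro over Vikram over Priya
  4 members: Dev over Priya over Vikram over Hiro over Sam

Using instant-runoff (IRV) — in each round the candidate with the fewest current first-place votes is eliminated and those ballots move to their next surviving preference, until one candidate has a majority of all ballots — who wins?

Sam

Round 1: Sam 19, Priya 17, Vikram 13, Hiro 0, Dev 22. Hiro eliminated.
Round 2: Sam 19, Priya 17, Vikram 13, Dev 22. Vikram eliminated.
Round 3: Sam 29, Priya 17, Dev 25. Priya eliminated.
Round 4: Sam 46, Dev 25. Sam has a majority (≥36).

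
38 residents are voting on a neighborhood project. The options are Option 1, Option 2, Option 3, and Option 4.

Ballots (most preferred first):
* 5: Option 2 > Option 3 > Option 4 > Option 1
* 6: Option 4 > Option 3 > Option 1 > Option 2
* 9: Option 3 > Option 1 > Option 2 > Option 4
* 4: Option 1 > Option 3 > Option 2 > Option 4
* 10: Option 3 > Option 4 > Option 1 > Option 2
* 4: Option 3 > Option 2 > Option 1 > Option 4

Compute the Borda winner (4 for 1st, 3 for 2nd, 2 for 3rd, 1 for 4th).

Option 3

Option 1: 5×1 + 6×2 + 9×3 + 4×4 + 10×2 + 4×2 = 88
Option 2: 5×4 + 6×1 + 9×2 + 4×2 + 10×1 + 4×3 = 74
Option 3: 5×3 + 6×3 + 9×4 + 4×3 + 10×4 + 4×4 = 137
Option 4: 5×2 + 6×4 + 9×1 + 4×1 + 10×3 + 4×1 = 81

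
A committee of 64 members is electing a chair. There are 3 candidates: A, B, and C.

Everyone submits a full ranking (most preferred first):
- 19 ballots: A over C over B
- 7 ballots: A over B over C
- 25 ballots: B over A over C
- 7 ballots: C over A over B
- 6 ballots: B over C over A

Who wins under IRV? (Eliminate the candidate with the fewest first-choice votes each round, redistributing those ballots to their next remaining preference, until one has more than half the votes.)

Round 1: A 26, B 31, C 7. C eliminated.
Round 2: A 33, B 31. A has a majority (≥33).

A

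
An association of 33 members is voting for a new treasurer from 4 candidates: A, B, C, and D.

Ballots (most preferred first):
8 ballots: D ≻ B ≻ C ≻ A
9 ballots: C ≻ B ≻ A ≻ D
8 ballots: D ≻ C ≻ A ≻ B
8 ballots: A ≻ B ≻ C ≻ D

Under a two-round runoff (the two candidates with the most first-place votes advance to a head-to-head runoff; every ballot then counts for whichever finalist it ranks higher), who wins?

C

Round 1 first-place votes: A 8, B 0, C 9, D 16. D and C advance.
Runoff: D is ranked above C on 16 ballots, C above D on 17.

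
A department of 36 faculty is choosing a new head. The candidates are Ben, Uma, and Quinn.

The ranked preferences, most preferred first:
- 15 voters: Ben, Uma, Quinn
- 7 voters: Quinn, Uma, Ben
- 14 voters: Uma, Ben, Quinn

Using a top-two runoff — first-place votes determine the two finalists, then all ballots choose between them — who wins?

Uma

Round 1 first-place votes: Ben 15, Uma 14, Quinn 7. Ben and Uma advance.
Runoff: Ben is ranked above Uma on 15 ballots, Uma above Ben on 21.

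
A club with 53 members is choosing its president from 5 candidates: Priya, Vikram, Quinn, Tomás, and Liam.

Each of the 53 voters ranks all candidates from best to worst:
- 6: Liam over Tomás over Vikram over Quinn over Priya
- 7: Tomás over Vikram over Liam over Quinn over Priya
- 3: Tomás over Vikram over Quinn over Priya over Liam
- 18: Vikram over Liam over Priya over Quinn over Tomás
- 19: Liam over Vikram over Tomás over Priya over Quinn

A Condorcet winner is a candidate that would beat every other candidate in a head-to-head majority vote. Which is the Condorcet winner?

Vikram vs Priya: 53–0
Vikram vs Quinn: 53–0
Vikram vs Tomás: 37–16
Vikram vs Liam: 28–25
Vikram beats every other candidate.

Vikram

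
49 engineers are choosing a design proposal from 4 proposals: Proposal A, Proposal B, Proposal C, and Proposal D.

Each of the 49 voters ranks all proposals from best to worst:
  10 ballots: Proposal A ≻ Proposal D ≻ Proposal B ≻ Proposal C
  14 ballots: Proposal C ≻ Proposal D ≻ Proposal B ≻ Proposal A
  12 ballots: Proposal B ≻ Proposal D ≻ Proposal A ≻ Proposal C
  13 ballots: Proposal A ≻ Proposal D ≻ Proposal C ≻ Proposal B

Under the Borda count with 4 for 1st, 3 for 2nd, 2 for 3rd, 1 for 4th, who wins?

Proposal D

Proposal A: 10×4 + 14×1 + 12×2 + 13×4 = 130
Proposal B: 10×2 + 14×2 + 12×4 + 13×1 = 109
Proposal C: 10×1 + 14×4 + 12×1 + 13×2 = 104
Proposal D: 10×3 + 14×3 + 12×3 + 13×3 = 147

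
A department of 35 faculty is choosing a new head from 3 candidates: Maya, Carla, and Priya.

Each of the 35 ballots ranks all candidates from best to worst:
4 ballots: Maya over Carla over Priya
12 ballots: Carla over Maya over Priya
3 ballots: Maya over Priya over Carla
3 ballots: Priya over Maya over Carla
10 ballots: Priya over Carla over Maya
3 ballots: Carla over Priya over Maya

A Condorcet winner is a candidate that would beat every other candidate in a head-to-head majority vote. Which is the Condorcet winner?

Carla vs Maya: 25–10
Carla vs Priya: 19–16
Carla beats every other candidate.

Carla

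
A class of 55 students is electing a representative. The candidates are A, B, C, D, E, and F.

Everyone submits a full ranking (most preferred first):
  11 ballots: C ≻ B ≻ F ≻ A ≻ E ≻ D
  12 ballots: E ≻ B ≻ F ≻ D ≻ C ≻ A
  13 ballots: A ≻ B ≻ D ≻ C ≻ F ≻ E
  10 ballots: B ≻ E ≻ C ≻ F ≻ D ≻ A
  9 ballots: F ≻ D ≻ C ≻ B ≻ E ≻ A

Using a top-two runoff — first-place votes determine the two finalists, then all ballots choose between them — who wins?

E

Round 1 first-place votes: A 13, B 10, C 11, D 0, E 12, F 9. A and E advance.
Runoff: A is ranked above E on 24 ballots, E above A on 31.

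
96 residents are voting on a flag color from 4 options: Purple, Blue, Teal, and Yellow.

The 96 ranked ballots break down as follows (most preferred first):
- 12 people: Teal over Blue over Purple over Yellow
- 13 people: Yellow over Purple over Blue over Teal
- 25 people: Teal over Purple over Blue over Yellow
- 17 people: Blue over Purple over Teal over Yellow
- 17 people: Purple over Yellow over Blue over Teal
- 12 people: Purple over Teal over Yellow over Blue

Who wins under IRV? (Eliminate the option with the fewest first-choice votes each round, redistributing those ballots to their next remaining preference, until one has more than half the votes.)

Purple

Round 1: Purple 29, Blue 17, Teal 37, Yellow 13. Yellow eliminated.
Round 2: Purple 42, Blue 17, Teal 37. Blue eliminated.
Round 3: Purple 59, Teal 37. Purple has a majority (≥49).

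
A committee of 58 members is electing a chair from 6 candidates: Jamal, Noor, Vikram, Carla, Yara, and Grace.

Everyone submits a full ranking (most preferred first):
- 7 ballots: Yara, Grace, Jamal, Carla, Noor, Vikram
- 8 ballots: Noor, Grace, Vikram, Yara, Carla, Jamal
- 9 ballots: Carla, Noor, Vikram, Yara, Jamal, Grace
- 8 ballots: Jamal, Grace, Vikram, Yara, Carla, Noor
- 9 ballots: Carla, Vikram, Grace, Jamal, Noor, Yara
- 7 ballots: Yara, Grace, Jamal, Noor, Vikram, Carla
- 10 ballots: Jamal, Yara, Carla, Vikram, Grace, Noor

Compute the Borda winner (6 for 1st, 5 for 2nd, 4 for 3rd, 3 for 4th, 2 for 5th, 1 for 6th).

Yara

Jamal: 7×4 + 8×1 + 9×2 + 8×6 + 9×3 + 7×4 + 10×6 = 217
Noor: 7×2 + 8×6 + 9×5 + 8×1 + 9×2 + 7×3 + 10×1 = 164
Vikram: 7×1 + 8×4 + 9×4 + 8×4 + 9×5 + 7×2 + 10×3 = 196
Carla: 7×3 + 8×2 + 9×6 + 8×2 + 9×6 + 7×1 + 10×4 = 208
Yara: 7×6 + 8×3 + 9×3 + 8×3 + 9×1 + 7×6 + 10×5 = 218
Grace: 7×5 + 8×5 + 9×1 + 8×5 + 9×4 + 7×5 + 10×2 = 215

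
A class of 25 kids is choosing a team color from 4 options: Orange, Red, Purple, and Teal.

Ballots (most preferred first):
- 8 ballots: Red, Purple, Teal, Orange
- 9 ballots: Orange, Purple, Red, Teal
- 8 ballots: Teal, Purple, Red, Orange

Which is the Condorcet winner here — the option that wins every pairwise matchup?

Purple

Purple vs Orange: 16–9
Purple vs Red: 17–8
Purple vs Teal: 17–8
Purple beats every other option.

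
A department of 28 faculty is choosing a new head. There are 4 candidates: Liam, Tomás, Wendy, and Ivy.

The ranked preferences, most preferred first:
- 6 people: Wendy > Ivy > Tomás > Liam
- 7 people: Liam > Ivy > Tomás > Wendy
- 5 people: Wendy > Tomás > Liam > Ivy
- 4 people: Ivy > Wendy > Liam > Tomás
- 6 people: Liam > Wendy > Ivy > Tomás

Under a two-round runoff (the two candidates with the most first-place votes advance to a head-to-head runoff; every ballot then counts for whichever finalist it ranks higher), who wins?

Round 1 first-place votes: Liam 13, Tomás 0, Wendy 11, Ivy 4. Liam and Wendy advance.
Runoff: Liam is ranked above Wendy on 13 ballots, Wendy above Liam on 15.

Wendy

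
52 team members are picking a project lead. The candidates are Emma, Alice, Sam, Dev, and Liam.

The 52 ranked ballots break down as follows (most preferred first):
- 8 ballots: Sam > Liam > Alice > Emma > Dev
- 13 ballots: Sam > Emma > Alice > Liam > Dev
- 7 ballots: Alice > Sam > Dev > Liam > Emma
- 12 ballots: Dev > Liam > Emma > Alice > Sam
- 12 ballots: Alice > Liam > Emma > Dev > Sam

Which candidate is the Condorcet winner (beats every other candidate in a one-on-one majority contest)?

Alice vs Emma: 27–25
Alice vs Sam: 31–21
Alice vs Dev: 40–12
Alice vs Liam: 32–20
Alice beats every other candidate.

Alice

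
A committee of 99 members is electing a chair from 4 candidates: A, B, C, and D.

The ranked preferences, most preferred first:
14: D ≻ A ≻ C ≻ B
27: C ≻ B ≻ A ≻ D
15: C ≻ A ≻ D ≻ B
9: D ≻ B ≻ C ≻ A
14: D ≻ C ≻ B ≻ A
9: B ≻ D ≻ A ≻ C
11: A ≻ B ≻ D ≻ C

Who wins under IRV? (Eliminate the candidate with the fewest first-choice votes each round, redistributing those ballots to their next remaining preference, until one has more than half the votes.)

D

Round 1: A 11, B 9, C 42, D 37. B eliminated.
Round 2: A 11, C 42, D 46. A eliminated.
Round 3: C 42, D 57. D has a majority (≥50).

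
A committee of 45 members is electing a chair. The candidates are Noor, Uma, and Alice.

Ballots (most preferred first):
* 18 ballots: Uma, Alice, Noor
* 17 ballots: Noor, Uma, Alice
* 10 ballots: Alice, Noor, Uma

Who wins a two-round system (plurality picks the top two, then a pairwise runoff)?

Round 1 first-place votes: Noor 17, Uma 18, Alice 10. Uma and Noor advance.
Runoff: Uma is ranked above Noor on 18 ballots, Noor above Uma on 27.

Noor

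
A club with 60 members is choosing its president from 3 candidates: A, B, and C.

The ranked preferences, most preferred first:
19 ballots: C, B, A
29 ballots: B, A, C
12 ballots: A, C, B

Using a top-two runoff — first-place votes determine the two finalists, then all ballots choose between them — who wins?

C

Round 1 first-place votes: A 12, B 29, C 19. B and C advance.
Runoff: B is ranked above C on 29 ballots, C above B on 31.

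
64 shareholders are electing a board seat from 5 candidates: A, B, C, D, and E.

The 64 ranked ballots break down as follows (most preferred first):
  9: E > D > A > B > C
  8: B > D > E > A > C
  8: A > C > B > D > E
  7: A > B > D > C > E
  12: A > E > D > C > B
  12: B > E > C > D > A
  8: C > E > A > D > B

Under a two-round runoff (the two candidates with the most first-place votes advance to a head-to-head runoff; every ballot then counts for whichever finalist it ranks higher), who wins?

A

Round 1 first-place votes: A 27, B 20, C 8, D 0, E 9. A and B advance.
Runoff: A is ranked above B on 44 ballots, B above A on 20.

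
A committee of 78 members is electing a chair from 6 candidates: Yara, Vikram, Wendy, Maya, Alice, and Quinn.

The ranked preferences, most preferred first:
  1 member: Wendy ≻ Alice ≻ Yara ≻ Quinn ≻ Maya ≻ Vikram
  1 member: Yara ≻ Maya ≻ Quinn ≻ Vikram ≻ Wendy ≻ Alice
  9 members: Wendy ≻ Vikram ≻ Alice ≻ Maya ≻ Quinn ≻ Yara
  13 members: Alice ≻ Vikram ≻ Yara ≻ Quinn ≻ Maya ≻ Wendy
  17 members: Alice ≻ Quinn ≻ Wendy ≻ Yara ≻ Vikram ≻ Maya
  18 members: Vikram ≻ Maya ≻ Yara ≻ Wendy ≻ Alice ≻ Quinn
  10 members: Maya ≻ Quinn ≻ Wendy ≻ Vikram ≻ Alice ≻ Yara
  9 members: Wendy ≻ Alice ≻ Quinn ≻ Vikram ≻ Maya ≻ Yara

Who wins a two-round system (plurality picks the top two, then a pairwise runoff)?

Round 1 first-place votes: Yara 1, Vikram 18, Wendy 19, Maya 10, Alice 30, Quinn 0. Alice and Wendy advance.
Runoff: Alice is ranked above Wendy on 30 ballots, Wendy above Alice on 48.

Wendy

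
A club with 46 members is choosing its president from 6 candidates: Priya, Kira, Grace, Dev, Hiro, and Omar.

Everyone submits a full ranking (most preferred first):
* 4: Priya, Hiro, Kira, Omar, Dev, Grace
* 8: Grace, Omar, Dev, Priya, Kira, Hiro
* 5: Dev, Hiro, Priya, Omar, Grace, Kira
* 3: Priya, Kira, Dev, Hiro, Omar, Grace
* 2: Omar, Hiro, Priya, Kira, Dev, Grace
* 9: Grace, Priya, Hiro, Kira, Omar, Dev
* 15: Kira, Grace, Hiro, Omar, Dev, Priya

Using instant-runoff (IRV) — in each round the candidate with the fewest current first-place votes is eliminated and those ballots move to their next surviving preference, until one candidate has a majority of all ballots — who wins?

Kira

Round 1: Priya 7, Kira 15, Grace 17, Dev 5, Hiro 0, Omar 2. Hiro eliminated.
Round 2: Priya 7, Kira 15, Grace 17, Dev 5, Omar 2. Omar eliminated.
Round 3: Priya 9, Kira 15, Grace 17, Dev 5. Dev eliminated.
Round 4: Priya 14, Kira 15, Grace 17. Priya eliminated.
Round 5: Kira 24, Grace 22. Kira has a majority (≥24).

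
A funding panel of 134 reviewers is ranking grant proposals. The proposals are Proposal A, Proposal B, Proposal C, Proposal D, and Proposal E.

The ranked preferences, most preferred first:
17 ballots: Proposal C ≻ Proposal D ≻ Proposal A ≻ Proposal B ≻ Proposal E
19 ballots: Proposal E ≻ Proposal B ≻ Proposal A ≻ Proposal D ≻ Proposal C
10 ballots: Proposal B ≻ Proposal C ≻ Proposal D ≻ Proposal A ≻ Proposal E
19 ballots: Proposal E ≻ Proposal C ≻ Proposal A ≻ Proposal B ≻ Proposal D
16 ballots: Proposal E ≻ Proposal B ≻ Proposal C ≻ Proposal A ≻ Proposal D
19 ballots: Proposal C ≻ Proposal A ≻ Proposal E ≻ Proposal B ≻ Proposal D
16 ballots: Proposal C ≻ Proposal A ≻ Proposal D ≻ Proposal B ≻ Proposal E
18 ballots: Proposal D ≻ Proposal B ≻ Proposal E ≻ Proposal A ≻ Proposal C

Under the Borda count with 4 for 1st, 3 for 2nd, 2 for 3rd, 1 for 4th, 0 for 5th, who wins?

Proposal C

Proposal A: 17×2 + 19×2 + 10×1 + 19×2 + 16×1 + 19×3 + 16×3 + 18×1 = 259
Proposal B: 17×1 + 19×3 + 10×4 + 19×1 + 16×3 + 19×1 + 16×1 + 18×3 = 270
Proposal C: 17×4 + 19×0 + 10×3 + 19×3 + 16×2 + 19×4 + 16×4 + 18×0 = 327
Proposal D: 17×3 + 19×1 + 10×2 + 19×0 + 16×0 + 19×0 + 16×2 + 18×4 = 194
Proposal E: 17×0 + 19×4 + 10×0 + 19×4 + 16×4 + 19×2 + 16×0 + 18×2 = 290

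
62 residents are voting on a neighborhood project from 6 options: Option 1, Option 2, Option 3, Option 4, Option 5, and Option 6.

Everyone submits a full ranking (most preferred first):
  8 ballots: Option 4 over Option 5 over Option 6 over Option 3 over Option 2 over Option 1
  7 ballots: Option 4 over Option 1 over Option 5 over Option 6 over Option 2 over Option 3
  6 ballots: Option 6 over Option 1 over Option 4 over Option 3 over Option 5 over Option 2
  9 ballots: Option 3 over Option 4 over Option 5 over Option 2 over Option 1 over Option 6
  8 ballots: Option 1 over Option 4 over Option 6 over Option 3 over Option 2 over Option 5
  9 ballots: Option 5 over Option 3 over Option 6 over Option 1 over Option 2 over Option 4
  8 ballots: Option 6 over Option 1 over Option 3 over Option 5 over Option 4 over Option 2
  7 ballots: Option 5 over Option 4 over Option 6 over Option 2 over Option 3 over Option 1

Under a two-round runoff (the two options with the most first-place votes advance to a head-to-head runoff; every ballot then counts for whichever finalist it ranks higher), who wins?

Option 4

Round 1 first-place votes: Option 1 8, Option 2 0, Option 3 9, Option 4 15, Option 5 16, Option 6 14. Option 5 and Option 4 advance.
Runoff: Option 5 is ranked above Option 4 on 24 ballots, Option 4 above Option 5 on 38.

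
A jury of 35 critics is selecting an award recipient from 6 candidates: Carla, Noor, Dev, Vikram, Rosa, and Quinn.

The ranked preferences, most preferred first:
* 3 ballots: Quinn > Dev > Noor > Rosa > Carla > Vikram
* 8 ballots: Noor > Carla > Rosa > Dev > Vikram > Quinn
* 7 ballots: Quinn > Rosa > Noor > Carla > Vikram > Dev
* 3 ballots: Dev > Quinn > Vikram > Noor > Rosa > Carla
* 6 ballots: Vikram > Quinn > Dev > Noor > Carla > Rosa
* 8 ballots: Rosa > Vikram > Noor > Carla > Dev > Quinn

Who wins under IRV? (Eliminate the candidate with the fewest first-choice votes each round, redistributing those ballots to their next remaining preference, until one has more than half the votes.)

Round 1: Carla 0, Noor 8, Dev 3, Vikram 6, Rosa 8, Quinn 10. Carla eliminated.
Round 2: Noor 8, Dev 3, Vikram 6, Rosa 8, Quinn 10. Dev eliminated.
Round 3: Noor 8, Vikram 6, Rosa 8, Quinn 13. Vikram eliminated.
Round 4: Noor 8, Rosa 8, Quinn 19. Quinn has a majority (≥18).

Quinn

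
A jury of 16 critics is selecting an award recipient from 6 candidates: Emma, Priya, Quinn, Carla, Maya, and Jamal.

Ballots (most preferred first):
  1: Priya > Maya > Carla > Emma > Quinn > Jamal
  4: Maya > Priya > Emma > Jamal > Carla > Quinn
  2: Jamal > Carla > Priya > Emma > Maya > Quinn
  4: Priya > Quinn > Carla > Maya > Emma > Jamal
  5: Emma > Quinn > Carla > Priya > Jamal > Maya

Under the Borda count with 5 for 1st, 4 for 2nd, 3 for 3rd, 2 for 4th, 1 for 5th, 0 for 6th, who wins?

Emma: 1×2 + 4×3 + 2×2 + 4×1 + 5×5 = 47
Priya: 1×5 + 4×4 + 2×3 + 4×5 + 5×2 = 57
Quinn: 1×1 + 4×0 + 2×0 + 4×4 + 5×4 = 37
Carla: 1×3 + 4×1 + 2×4 + 4×3 + 5×3 = 42
Maya: 1×4 + 4×5 + 2×1 + 4×2 + 5×0 = 34
Jamal: 1×0 + 4×2 + 2×5 + 4×0 + 5×1 = 23

Priya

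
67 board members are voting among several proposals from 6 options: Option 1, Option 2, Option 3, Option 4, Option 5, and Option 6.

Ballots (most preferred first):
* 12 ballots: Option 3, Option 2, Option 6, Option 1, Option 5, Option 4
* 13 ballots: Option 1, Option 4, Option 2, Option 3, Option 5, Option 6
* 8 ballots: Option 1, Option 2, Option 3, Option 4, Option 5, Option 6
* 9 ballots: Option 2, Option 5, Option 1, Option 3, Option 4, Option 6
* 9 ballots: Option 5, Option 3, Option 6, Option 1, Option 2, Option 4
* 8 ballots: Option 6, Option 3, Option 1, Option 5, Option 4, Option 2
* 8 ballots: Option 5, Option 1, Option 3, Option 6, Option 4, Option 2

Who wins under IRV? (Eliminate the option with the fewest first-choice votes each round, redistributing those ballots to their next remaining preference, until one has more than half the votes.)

Round 1: Option 1 21, Option 2 9, Option 3 12, Option 4 0, Option 5 17, Option 6 8. Option 4 eliminated.
Round 2: Option 1 21, Option 2 9, Option 3 12, Option 5 17, Option 6 8. Option 6 eliminated.
Round 3: Option 1 21, Option 2 9, Option 3 20, Option 5 17. Option 2 eliminated.
Round 4: Option 1 21, Option 3 20, Option 5 26. Option 3 eliminated.
Round 5: Option 1 41, Option 5 26. Option 1 has a majority (≥34).

Option 1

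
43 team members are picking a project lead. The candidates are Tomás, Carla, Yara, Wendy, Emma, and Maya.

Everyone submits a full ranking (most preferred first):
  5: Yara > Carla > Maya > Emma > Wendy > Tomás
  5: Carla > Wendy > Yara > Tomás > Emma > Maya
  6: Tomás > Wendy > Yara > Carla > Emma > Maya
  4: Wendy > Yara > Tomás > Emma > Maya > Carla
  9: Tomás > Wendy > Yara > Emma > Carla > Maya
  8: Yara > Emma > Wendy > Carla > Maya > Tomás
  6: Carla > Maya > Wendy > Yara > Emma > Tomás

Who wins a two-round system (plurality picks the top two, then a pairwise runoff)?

Round 1 first-place votes: Tomás 15, Carla 11, Yara 13, Wendy 4, Emma 0, Maya 0. Tomás and Yara advance.
Runoff: Tomás is ranked above Yara on 15 ballots, Yara above Tomás on 28.

Yara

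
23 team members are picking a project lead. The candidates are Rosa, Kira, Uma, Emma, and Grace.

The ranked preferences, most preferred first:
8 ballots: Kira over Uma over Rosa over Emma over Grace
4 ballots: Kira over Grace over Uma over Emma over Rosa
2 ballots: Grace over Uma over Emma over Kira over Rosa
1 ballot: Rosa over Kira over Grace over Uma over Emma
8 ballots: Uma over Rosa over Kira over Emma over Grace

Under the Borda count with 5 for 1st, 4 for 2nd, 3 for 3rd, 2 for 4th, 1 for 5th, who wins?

Rosa: 8×3 + 4×1 + 2×1 + 1×5 + 8×4 = 67
Kira: 8×5 + 4×5 + 2×2 + 1×4 + 8×3 = 92
Uma: 8×4 + 4×3 + 2×4 + 1×2 + 8×5 = 94
Emma: 8×2 + 4×2 + 2×3 + 1×1 + 8×2 = 47
Grace: 8×1 + 4×4 + 2×5 + 1×3 + 8×1 = 45

Uma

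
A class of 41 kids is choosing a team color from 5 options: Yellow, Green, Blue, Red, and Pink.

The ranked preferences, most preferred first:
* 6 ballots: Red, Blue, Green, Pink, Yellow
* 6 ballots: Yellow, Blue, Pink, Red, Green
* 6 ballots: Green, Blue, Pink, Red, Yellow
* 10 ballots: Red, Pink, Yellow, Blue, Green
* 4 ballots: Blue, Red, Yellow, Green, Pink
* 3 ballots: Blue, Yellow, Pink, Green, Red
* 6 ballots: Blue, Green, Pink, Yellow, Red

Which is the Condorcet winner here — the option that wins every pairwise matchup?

Blue vs Yellow: 25–16
Blue vs Green: 35–6
Blue vs Red: 25–16
Blue vs Pink: 31–10
Blue beats every other option.

Blue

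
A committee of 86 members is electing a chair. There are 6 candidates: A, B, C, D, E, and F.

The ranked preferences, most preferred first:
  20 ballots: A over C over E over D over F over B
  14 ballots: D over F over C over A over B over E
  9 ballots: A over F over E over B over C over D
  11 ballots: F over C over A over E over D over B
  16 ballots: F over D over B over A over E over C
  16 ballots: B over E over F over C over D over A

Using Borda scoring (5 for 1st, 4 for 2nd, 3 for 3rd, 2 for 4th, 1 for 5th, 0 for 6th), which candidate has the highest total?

A: 20×5 + 14×2 + 9×5 + 11×3 + 16×2 + 16×0 = 238
B: 20×0 + 14×1 + 9×2 + 11×0 + 16×3 + 16×5 = 160
C: 20×4 + 14×3 + 9×1 + 11×4 + 16×0 + 16×2 = 207
D: 20×2 + 14×5 + 9×0 + 11×1 + 16×4 + 16×1 = 201
E: 20×3 + 14×0 + 9×3 + 11×2 + 16×1 + 16×4 = 189
F: 20×1 + 14×4 + 9×4 + 11×5 + 16×5 + 16×3 = 295

F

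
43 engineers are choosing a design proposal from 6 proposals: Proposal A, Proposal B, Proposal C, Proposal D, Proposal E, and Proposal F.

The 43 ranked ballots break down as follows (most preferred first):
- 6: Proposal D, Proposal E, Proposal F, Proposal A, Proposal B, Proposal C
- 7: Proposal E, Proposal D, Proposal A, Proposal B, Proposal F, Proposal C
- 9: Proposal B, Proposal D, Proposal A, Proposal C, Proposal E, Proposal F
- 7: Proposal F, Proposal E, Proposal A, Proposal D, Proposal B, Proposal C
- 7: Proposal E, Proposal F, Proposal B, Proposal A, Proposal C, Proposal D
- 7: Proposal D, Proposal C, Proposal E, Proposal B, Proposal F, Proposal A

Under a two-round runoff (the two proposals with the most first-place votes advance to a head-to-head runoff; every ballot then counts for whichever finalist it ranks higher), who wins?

Round 1 first-place votes: Proposal A 0, Proposal B 9, Proposal C 0, Proposal D 13, Proposal E 14, Proposal F 7. Proposal E and Proposal D advance.
Runoff: Proposal E is ranked above Proposal D on 21 ballots, Proposal D above Proposal E on 22.

Proposal D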